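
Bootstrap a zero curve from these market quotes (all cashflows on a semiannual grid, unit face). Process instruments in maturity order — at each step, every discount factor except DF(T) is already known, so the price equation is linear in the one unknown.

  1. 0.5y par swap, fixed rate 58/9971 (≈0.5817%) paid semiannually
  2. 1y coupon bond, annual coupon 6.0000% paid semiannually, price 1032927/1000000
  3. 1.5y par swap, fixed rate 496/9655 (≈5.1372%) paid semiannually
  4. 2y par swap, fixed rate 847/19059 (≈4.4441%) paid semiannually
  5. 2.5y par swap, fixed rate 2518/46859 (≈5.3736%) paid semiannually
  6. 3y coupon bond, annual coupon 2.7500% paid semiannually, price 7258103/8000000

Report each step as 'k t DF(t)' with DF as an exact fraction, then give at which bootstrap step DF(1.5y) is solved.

1 1/2 9971/10000
2 1 4869/5000
3 3/2 1157/1250
4 2 9153/10000
5 5/2 8741/10000
6 3 4157/5000
DF(1.5y) is solved at step 3

step 1 [0.5y] swap r/2=29/9971: DF=(1 − 29/9971·(0))/(1+29/9971) = 9971/10000 ≈ 0.997100
step 2 [1y] bond c/2=3/100: DF=(1032927/1000000 − 3/100·(0.997100))/(1+3/100) = 4869/5000 ≈ 0.973800
step 3 [1.5y] swap r/2=248/9655: DF=(1 − 248/9655·(0.997100+0.973800))/(1+248/9655) = 1157/1250 ≈ 0.925600
step 4 [2y] swap r/2=847/38118: DF=(1 − 847/38118·(0.997100+0.973800+0.925600))/(1+847/38118) = 9153/10000 ≈ 0.915300
step 5 [2.5y] swap r/2=1259/46859: DF=(1 − 1259/46859·(0.997100+0.973800+0.925600+0.915300))/(1+1259/46859) = 8741/10000 ≈ 0.874100
step 6 [3y] bond c/2=11/800: DF=(7258103/8000000 − 11/800·(0.997100+0.973800+0.925600+0.915300+0.874100))/(1+11/800) = 4157/5000 ≈ 0.831400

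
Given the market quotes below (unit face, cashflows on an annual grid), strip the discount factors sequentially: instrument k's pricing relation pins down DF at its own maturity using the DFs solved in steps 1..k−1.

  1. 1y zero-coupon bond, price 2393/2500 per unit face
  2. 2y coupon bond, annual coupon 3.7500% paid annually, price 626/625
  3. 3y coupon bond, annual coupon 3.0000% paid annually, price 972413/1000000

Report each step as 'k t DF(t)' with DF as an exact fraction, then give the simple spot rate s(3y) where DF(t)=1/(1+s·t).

step 1 [1y] zero: DF = P = 2393/2500 ≈ 0.957200
step 2 [2y] bond c/1=3/80: DF=(626/625 − 3/80·(0.957200))/(1+3/80) = 2327/2500 ≈ 0.930800
step 3 [3y] bond c/1=3/100: DF=(972413/1000000 − 3/100·(0.957200+0.930800))/(1+3/100) = 8891/10000 ≈ 0.889100

1 1 2393/2500
2 2 2327/2500
3 3 8891/10000
s(3y) = (1/(8891/10000) − 1)/(3) = 1109/26673 ≈ 4.1578%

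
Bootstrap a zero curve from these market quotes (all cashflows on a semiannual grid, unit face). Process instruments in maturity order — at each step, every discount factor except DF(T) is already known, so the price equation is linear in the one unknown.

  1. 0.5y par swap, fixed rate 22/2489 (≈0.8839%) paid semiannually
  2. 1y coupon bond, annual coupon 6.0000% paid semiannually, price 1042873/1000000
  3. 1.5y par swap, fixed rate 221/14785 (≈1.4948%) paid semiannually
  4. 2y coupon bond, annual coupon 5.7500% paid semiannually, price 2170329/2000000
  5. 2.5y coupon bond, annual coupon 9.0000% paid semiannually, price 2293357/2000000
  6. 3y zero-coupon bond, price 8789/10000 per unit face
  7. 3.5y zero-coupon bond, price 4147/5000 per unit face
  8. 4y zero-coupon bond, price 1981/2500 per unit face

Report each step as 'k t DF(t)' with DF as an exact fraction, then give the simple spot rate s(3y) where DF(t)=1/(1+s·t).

1 1/2 2489/2500
2 1 1967/2000
3 3/2 9779/10000
4 2 4861/5000
5 5/2 9281/10000
6 3 8789/10000
7 7/2 4147/5000
8 4 1981/2500
s(3y) = (1/(8789/10000) − 1)/(3) = 1211/26367 ≈ 4.5929%

step 1 [0.5y] swap r/2=11/2489: DF=(1 − 11/2489·(0))/(1+11/2489) = 2489/2500 ≈ 0.995600
step 2 [1y] bond c/2=3/100: DF=(1042873/1000000 − 3/100·(0.995600))/(1+3/100) = 1967/2000 ≈ 0.983500
step 3 [1.5y] swap r/2=221/29570: DF=(1 − 221/29570·(0.995600+0.983500))/(1+221/29570) = 9779/10000 ≈ 0.977900
step 4 [2y] bond c/2=23/800: DF=(2170329/2000000 − 23/800·(0.995600+0.983500+0.977900))/(1+23/800) = 4861/5000 ≈ 0.972200
step 5 [2.5y] bond c/2=9/200: DF=(2293357/2000000 − 9/200·(0.995600+0.983500+0.977900+0.972200))/(1+9/200) = 9281/10000 ≈ 0.928100
step 6 [3y] zero: DF = P = 8789/10000 ≈ 0.878900
step 7 [3.5y] zero: DF = P = 4147/5000 ≈ 0.829400
step 8 [4y] zero: DF = P = 1981/2500 ≈ 0.792400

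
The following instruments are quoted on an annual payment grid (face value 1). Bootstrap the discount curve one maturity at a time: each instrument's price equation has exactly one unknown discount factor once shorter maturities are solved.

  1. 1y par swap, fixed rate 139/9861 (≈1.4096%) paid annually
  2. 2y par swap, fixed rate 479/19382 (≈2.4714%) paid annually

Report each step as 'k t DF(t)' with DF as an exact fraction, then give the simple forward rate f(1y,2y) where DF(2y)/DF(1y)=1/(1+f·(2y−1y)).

1 1 9861/10000
2 2 9521/10000
f(1y,2y) = ((9861/10000)/(9521/10000) − 1)/(1) = 340/9521 ≈ 3.5711%

step 1 [1y] swap r/1=139/9861: DF=(1 − 139/9861·(0))/(1+139/9861) = 9861/10000 ≈ 0.986100
step 2 [2y] swap r/1=479/19382: DF=(1 − 479/19382·(0.986100))/(1+479/19382) = 9521/10000 ≈ 0.952100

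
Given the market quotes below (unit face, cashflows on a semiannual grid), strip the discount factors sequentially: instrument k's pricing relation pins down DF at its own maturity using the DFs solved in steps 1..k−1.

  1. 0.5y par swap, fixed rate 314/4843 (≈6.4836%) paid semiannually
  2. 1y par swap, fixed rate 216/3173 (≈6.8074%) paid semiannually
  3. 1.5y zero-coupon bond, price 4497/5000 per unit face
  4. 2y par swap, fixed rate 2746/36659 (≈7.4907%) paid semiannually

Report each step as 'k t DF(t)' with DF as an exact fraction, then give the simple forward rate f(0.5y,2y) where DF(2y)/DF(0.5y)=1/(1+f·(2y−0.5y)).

step 1 [0.5y] swap r/2=157/4843: DF=(1 − 157/4843·(0))/(1+157/4843) = 4843/5000 ≈ 0.968600
step 2 [1y] swap r/2=108/3173: DF=(1 − 108/3173·(0.968600))/(1+108/3173) = 1169/1250 ≈ 0.935200
step 3 [1.5y] zero: DF = P = 4497/5000 ≈ 0.899400
step 4 [2y] swap r/2=1373/36659: DF=(1 − 1373/36659·(0.968600+0.935200+0.899400))/(1+1373/36659) = 8627/10000 ≈ 0.862700

1 1/2 4843/5000
2 1 1169/1250
3 3/2 4497/5000
4 2 8627/10000
f(0.5y,2y) = ((4843/5000)/(8627/10000) − 1)/(3/2) = 706/8627 ≈ 8.1836%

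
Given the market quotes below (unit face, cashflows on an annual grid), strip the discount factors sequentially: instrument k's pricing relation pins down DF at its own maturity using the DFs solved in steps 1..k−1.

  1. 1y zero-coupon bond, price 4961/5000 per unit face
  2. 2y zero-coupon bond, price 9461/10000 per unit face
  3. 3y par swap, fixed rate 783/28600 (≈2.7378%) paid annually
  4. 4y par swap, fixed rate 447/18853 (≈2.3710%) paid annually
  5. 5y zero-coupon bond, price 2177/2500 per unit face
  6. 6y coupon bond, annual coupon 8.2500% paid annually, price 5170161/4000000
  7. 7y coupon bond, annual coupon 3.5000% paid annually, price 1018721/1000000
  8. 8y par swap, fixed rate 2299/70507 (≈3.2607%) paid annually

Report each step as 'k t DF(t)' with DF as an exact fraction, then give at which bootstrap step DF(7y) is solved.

1 1 4961/5000
2 2 9461/10000
3 3 9217/10000
4 4 4553/5000
5 5 2177/2500
6 6 8403/10000
7 7 7989/10000
8 8 7701/10000
DF(7y) is solved at step 7

step 1 [1y] zero: DF = P = 4961/5000 ≈ 0.992200
step 2 [2y] zero: DF = P = 9461/10000 ≈ 0.946100
step 3 [3y] swap r/1=783/28600: DF=(1 − 783/28600·(0.992200+0.946100))/(1+783/28600) = 9217/10000 ≈ 0.921700
step 4 [4y] swap r/1=447/18853: DF=(1 − 447/18853·(0.992200+0.946100+0.921700))/(1+447/18853) = 4553/5000 ≈ 0.910600
step 5 [5y] zero: DF = P = 2177/2500 ≈ 0.870800
step 6 [6y] bond c/1=33/400: DF=(5170161/4000000 − 33/400·(0.992200+0.946100+0.921700+0.910600+0.870800))/(1+33/400) = 8403/10000 ≈ 0.840300
step 7 [7y] bond c/1=7/200: DF=(1018721/1000000 − 7/200·(0.992200+0.946100+0.921700+0.910600+0.870800+0.840300))/(1+7/200) = 7989/10000 ≈ 0.798900
step 8 [8y] swap r/1=2299/70507: DF=(1 − 2299/70507·(0.992200+0.946100+0.921700+0.910600+0.870800+0.840300+0.798900))/(1+2299/70507) = 7701/10000 ≈ 0.770100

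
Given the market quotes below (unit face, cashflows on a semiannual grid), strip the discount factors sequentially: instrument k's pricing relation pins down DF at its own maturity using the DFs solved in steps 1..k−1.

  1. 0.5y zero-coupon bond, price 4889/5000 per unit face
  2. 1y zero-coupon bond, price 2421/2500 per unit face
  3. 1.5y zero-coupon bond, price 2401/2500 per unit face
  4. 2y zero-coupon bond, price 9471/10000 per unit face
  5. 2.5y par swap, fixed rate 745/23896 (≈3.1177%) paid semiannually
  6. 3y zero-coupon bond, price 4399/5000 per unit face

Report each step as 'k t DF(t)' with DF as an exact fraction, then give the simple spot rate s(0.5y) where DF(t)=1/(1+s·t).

step 1 [0.5y] zero: DF = P = 4889/5000 ≈ 0.977800
step 2 [1y] zero: DF = P = 2421/2500 ≈ 0.968400
step 3 [1.5y] zero: DF = P = 2401/2500 ≈ 0.960400
step 4 [2y] zero: DF = P = 9471/10000 ≈ 0.947100
step 5 [2.5y] swap r/2=745/47792: DF=(1 − 745/47792·(0.977800+0.968400+0.960400+0.947100))/(1+745/47792) = 1851/2000 ≈ 0.925500
step 6 [3y] zero: DF = P = 4399/5000 ≈ 0.879800

1 1/2 4889/5000
2 1 2421/2500
3 3/2 2401/2500
4 2 9471/10000
5 5/2 1851/2000
6 3 4399/5000
s(0.5y) = (1/(4889/5000) − 1)/(1/2) = 222/4889 ≈ 4.5408%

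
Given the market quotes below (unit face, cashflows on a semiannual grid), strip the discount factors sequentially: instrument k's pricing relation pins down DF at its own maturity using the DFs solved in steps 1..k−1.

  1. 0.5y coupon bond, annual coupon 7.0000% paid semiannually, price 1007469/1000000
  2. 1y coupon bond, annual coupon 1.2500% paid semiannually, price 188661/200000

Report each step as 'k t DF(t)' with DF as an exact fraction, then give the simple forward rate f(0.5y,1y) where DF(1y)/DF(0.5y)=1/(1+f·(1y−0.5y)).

1 1/2 4867/5000
2 1 4657/5000
f(0.5y,1y) = ((4867/5000)/(4657/5000) − 1)/(1/2) = 420/4657 ≈ 9.0187%

step 1 [0.5y] bond c/2=7/200: DF=(1007469/1000000 − 7/200·(0))/(1+7/200) = 4867/5000 ≈ 0.973400
step 2 [1y] bond c/2=1/160: DF=(188661/200000 − 1/160·(0.973400))/(1+1/160) = 4657/5000 ≈ 0.931400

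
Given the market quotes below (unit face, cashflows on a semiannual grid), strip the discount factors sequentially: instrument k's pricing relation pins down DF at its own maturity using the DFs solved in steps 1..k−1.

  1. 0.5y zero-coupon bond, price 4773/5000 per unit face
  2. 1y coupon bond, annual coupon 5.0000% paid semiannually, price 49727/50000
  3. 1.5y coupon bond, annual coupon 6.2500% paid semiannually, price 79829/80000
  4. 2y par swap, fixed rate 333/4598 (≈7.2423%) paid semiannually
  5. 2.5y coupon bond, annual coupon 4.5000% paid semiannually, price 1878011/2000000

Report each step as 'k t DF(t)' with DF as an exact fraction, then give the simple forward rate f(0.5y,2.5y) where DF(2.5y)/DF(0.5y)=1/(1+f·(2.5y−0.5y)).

1 1/2 4773/5000
2 1 947/1000
3 3/2 91/100
4 2 2167/2500
5 5/2 4187/5000
f(0.5y,2.5y) = ((4773/5000)/(4187/5000) − 1)/(2) = 293/4187 ≈ 6.9979%

step 1 [0.5y] zero: DF = P = 4773/5000 ≈ 0.954600
step 2 [1y] bond c/2=1/40: DF=(49727/50000 − 1/40·(0.954600))/(1+1/40) = 947/1000 ≈ 0.947000
step 3 [1.5y] bond c/2=1/32: DF=(79829/80000 − 1/32·(0.954600+0.947000))/(1+1/32) = 91/100 ≈ 0.910000
step 4 [2y] swap r/2=333/9196: DF=(1 − 333/9196·(0.954600+0.947000+0.910000))/(1+333/9196) = 2167/2500 ≈ 0.866800
step 5 [2.5y] bond c/2=9/400: DF=(1878011/2000000 − 9/400·(0.954600+0.947000+0.910000+0.866800))/(1+9/400) = 4187/5000 ≈ 0.837400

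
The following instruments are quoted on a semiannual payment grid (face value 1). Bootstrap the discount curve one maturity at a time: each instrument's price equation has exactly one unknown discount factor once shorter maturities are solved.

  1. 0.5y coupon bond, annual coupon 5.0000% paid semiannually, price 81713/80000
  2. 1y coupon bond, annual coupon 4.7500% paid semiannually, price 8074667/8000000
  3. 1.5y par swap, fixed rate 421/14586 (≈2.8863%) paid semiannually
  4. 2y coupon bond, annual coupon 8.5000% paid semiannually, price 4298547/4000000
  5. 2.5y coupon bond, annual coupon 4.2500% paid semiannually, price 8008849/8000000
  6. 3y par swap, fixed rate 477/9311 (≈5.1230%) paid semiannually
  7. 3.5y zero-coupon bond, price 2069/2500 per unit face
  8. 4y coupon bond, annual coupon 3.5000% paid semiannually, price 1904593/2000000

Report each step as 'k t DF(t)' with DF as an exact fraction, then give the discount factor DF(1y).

step 1 [0.5y] bond c/2=1/40: DF=(81713/80000 − 1/40·(0))/(1+1/40) = 1993/2000 ≈ 0.996500
step 2 [1y] bond c/2=19/800: DF=(8074667/8000000 − 19/800·(0.996500))/(1+19/800) = 2407/2500 ≈ 0.962800
step 3 [1.5y] swap r/2=421/29172: DF=(1 − 421/29172·(0.996500+0.962800))/(1+421/29172) = 9579/10000 ≈ 0.957900
step 4 [2y] bond c/2=17/400: DF=(4298547/4000000 − 17/400·(0.996500+0.962800+0.957900))/(1+17/400) = 9119/10000 ≈ 0.911900
step 5 [2.5y] bond c/2=17/800: DF=(8008849/8000000 − 17/800·(0.996500+0.962800+0.957900+0.911900))/(1+17/800) = 4503/5000 ≈ 0.900600
step 6 [3y] swap r/2=477/18622: DF=(1 − 477/18622·(0.996500+0.962800+0.957900+0.911900+0.900600))/(1+477/18622) = 8569/10000 ≈ 0.856900
step 7 [3.5y] zero: DF = P = 2069/2500 ≈ 0.827600
step 8 [4y] bond c/2=7/400: DF=(1904593/2000000 − 7/400·(0.996500+0.962800+0.957900+0.911900+0.900600+0.856900+0.827600))/(1+7/400) = 516/625 ≈ 0.825600

1 1/2 1993/2000
2 1 2407/2500
3 3/2 9579/10000
4 2 9119/10000
5 5/2 4503/5000
6 3 8569/10000
7 7/2 2069/2500
8 4 516/625
DF(1y) = 2407/2500 ≈ 0.962800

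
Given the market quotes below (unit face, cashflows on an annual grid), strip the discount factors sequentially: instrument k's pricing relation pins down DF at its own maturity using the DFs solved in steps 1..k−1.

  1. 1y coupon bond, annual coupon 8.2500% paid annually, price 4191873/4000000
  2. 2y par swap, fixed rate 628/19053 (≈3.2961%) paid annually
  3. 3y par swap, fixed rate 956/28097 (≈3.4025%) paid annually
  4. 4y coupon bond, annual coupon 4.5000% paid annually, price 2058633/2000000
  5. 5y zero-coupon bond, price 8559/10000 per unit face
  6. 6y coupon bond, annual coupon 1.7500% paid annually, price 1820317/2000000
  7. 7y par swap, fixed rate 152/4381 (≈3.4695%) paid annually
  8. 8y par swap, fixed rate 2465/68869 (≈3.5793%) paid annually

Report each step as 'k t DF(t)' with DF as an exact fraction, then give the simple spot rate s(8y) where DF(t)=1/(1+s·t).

1 1 9681/10000
2 2 2343/2500
3 3 2261/2500
4 4 108/125
5 5 8559/10000
6 6 4083/5000
7 7 492/625
8 8 1507/2000
s(8y) = (1/(1507/2000) − 1)/(8) = 493/12056 ≈ 4.0893%

step 1 [1y] bond c/1=33/400: DF=(4191873/4000000 − 33/400·(0))/(1+33/400) = 9681/10000 ≈ 0.968100
step 2 [2y] swap r/1=628/19053: DF=(1 − 628/19053·(0.968100))/(1+628/19053) = 2343/2500 ≈ 0.937200
step 3 [3y] swap r/1=956/28097: DF=(1 − 956/28097·(0.968100+0.937200))/(1+956/28097) = 2261/2500 ≈ 0.904400
step 4 [4y] bond c/1=9/200: DF=(2058633/2000000 − 9/200·(0.968100+0.937200+0.904400))/(1+9/200) = 108/125 ≈ 0.864000
step 5 [5y] zero: DF = P = 8559/10000 ≈ 0.855900
step 6 [6y] bond c/1=7/400: DF=(1820317/2000000 − 7/400·(0.968100+0.937200+0.904400+0.864000+0.855900))/(1+7/400) = 4083/5000 ≈ 0.816600
step 7 [7y] swap r/1=152/4381: DF=(1 − 152/4381·(0.968100+0.937200+0.904400+0.864000+0.855900+0.816600))/(1+152/4381) = 492/625 ≈ 0.787200
step 8 [8y] swap r/1=2465/68869: DF=(1 − 2465/68869·(0.968100+0.937200+0.904400+0.864000+0.855900+0.816600+0.787200))/(1+2465/68869) = 1507/2000 ≈ 0.753500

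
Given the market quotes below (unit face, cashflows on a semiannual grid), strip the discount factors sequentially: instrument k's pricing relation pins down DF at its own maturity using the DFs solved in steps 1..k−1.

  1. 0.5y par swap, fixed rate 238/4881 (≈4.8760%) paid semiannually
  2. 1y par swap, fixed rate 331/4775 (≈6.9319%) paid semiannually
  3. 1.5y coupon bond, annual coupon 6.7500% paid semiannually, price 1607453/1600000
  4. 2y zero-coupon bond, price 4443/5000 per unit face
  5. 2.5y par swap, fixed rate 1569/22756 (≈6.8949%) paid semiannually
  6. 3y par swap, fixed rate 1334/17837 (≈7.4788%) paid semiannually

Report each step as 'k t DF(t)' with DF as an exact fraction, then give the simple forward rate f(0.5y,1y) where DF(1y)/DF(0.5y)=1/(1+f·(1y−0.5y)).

step 1 [0.5y] swap r/2=119/4881: DF=(1 − 119/4881·(0))/(1+119/4881) = 4881/5000 ≈ 0.976200
step 2 [1y] swap r/2=331/9550: DF=(1 − 331/9550·(0.976200))/(1+331/9550) = 4669/5000 ≈ 0.933800
step 3 [1.5y] bond c/2=27/800: DF=(1607453/1600000 − 27/800·(0.976200+0.933800))/(1+27/800) = 1819/2000 ≈ 0.909500
step 4 [2y] zero: DF = P = 4443/5000 ≈ 0.888600
step 5 [2.5y] swap r/2=1569/45512: DF=(1 − 1569/45512·(0.976200+0.933800+0.909500+0.888600))/(1+1569/45512) = 8431/10000 ≈ 0.843100
step 6 [3y] swap r/2=667/17837: DF=(1 − 667/17837·(0.976200+0.933800+0.909500+0.888600+0.843100))/(1+667/17837) = 7999/10000 ≈ 0.799900

1 1/2 4881/5000
2 1 4669/5000
3 3/2 1819/2000
4 2 4443/5000
5 5/2 8431/10000
6 3 7999/10000
f(0.5y,1y) = ((4881/5000)/(4669/5000) − 1)/(1/2) = 424/4669 ≈ 9.0812%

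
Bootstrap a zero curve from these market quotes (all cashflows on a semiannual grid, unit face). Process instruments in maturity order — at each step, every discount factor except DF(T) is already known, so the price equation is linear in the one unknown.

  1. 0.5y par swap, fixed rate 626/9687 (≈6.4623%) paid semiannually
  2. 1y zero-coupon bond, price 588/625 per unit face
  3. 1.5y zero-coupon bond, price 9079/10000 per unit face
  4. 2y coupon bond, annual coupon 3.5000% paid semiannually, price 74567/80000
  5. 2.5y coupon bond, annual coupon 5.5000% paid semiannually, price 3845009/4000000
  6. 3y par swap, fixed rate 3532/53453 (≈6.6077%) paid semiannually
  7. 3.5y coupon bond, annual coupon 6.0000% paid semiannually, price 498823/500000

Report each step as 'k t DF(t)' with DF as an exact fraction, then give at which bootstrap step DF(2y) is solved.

1 1/2 9687/10000
2 1 588/625
3 3/2 9079/10000
4 2 2169/2500
5 5/2 8369/10000
6 3 4117/5000
7 7/2 8129/10000
DF(2y) is solved at step 4

step 1 [0.5y] swap r/2=313/9687: DF=(1 − 313/9687·(0))/(1+313/9687) = 9687/10000 ≈ 0.968700
step 2 [1y] zero: DF = P = 588/625 ≈ 0.940800
step 3 [1.5y] zero: DF = P = 9079/10000 ≈ 0.907900
step 4 [2y] bond c/2=7/400: DF=(74567/80000 − 7/400·(0.968700+0.940800+0.907900))/(1+7/400) = 2169/2500 ≈ 0.867600
step 5 [2.5y] bond c/2=11/400: DF=(3845009/4000000 − 11/400·(0.968700+0.940800+0.907900+0.867600))/(1+11/400) = 8369/10000 ≈ 0.836900
step 6 [3y] swap r/2=1766/53453: DF=(1 − 1766/53453·(0.968700+0.940800+0.907900+0.867600+0.836900))/(1+1766/53453) = 4117/5000 ≈ 0.823400
step 7 [3.5y] bond c/2=3/100: DF=(498823/500000 − 3/100·(0.968700+0.940800+0.907900+0.867600+0.836900+0.823400))/(1+3/100) = 8129/10000 ≈ 0.812900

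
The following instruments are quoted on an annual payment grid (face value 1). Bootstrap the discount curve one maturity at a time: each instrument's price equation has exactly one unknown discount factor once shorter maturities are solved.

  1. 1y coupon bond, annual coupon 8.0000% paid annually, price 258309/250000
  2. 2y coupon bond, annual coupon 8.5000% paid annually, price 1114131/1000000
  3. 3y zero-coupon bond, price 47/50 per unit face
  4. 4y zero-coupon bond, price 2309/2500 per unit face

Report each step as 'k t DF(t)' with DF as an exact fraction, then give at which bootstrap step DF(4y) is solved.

1 1 9567/10000
2 2 9519/10000
3 3 47/50
4 4 2309/2500
DF(4y) is solved at step 4

step 1 [1y] bond c/1=2/25: DF=(258309/250000 − 2/25·(0))/(1+2/25) = 9567/10000 ≈ 0.956700
step 2 [2y] bond c/1=17/200: DF=(1114131/1000000 − 17/200·(0.956700))/(1+17/200) = 9519/10000 ≈ 0.951900
step 3 [3y] zero: DF = P = 47/50 ≈ 0.940000
step 4 [4y] zero: DF = P = 2309/2500 ≈ 0.923600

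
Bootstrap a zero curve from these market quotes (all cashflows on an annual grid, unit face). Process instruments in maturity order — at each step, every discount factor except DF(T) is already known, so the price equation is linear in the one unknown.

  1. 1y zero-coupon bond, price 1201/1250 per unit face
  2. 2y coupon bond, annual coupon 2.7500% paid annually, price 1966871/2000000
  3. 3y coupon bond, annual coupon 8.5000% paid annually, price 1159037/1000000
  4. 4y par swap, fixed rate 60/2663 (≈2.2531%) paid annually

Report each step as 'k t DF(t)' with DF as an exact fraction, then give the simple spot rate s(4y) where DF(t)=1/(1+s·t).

step 1 [1y] zero: DF = P = 1201/1250 ≈ 0.960800
step 2 [2y] bond c/1=11/400: DF=(1966871/2000000 − 11/400·(0.960800))/(1+11/400) = 4657/5000 ≈ 0.931400
step 3 [3y] bond c/1=17/200: DF=(1159037/1000000 − 17/200·(0.960800+0.931400))/(1+17/200) = 23/25 ≈ 0.920000
step 4 [4y] swap r/1=60/2663: DF=(1 − 60/2663·(0.960800+0.931400+0.920000))/(1+60/2663) = 229/250 ≈ 0.916000

1 1 1201/1250
2 2 4657/5000
3 3 23/25
4 4 229/250
s(4y) = (1/(229/250) − 1)/(4) = 21/916 ≈ 2.2926%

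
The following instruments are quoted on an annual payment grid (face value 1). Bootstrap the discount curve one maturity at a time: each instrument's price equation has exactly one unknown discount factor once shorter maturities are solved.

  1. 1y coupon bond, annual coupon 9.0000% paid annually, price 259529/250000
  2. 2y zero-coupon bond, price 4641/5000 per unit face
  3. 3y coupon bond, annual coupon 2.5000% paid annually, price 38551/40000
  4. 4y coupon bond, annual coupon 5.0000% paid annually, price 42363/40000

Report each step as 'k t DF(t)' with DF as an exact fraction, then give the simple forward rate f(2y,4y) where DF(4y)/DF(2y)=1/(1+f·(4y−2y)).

1 1 2381/2500
2 2 4641/5000
3 3 559/625
4 4 1753/2000
f(2y,4y) = ((4641/5000)/(1753/2000) − 1)/(2) = 517/17530 ≈ 2.9492%

step 1 [1y] bond c/1=9/100: DF=(259529/250000 − 9/100·(0))/(1+9/100) = 2381/2500 ≈ 0.952400
step 2 [2y] zero: DF = P = 4641/5000 ≈ 0.928200
step 3 [3y] bond c/1=1/40: DF=(38551/40000 − 1/40·(0.952400+0.928200))/(1+1/40) = 559/625 ≈ 0.894400
step 4 [4y] bond c/1=1/20: DF=(42363/40000 − 1/20·(0.952400+0.928200+0.894400))/(1+1/20) = 1753/2000 ≈ 0.876500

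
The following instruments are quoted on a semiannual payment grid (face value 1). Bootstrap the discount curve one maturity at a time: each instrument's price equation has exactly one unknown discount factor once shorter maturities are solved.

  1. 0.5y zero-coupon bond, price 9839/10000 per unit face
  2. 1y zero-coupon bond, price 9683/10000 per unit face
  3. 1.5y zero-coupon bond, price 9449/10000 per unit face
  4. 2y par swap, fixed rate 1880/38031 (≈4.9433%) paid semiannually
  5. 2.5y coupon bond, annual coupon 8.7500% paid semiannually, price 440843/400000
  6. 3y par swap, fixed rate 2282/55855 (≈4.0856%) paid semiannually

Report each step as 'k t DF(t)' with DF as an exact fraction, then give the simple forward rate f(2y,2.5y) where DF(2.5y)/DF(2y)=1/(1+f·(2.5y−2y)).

1 1/2 9839/10000
2 1 9683/10000
3 3/2 9449/10000
4 2 453/500
5 5/2 1793/2000
6 3 8859/10000
f(2y,2.5y) = ((453/500)/(1793/2000) − 1)/(1/2) = 38/1793 ≈ 2.1194%

step 1 [0.5y] zero: DF = P = 9839/10000 ≈ 0.983900
step 2 [1y] zero: DF = P = 9683/10000 ≈ 0.968300
step 3 [1.5y] zero: DF = P = 9449/10000 ≈ 0.944900
step 4 [2y] swap r/2=940/38031: DF=(1 − 940/38031·(0.983900+0.968300+0.944900))/(1+940/38031) = 453/500 ≈ 0.906000
step 5 [2.5y] bond c/2=7/160: DF=(440843/400000 − 7/160·(0.983900+0.968300+0.944900+0.906000))/(1+7/160) = 1793/2000 ≈ 0.896500
step 6 [3y] swap r/2=1141/55855: DF=(1 − 1141/55855·(0.983900+0.968300+0.944900+0.906000+0.896500))/(1+1141/55855) = 8859/10000 ≈ 0.885900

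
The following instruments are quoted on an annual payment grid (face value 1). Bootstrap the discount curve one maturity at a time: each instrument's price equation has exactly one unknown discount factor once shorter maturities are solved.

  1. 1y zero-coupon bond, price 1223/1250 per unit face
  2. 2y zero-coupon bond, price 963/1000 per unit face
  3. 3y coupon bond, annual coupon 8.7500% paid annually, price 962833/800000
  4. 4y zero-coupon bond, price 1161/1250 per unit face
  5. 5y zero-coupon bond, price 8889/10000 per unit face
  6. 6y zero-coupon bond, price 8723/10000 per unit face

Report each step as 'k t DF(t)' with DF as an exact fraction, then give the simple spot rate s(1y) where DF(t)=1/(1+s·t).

1 1 1223/1250
2 2 963/1000
3 3 1901/2000
4 4 1161/1250
5 5 8889/10000
6 6 8723/10000
s(1y) = (1/(1223/1250) − 1)/(1) = 27/1223 ≈ 2.2077%

step 1 [1y] zero: DF = P = 1223/1250 ≈ 0.978400
step 2 [2y] zero: DF = P = 963/1000 ≈ 0.963000
step 3 [3y] bond c/1=7/80: DF=(962833/800000 − 7/80·(0.978400+0.963000))/(1+7/80) = 1901/2000 ≈ 0.950500
step 4 [4y] zero: DF = P = 1161/1250 ≈ 0.928800
step 5 [5y] zero: DF = P = 8889/10000 ≈ 0.888900
step 6 [6y] zero: DF = P = 8723/10000 ≈ 0.872300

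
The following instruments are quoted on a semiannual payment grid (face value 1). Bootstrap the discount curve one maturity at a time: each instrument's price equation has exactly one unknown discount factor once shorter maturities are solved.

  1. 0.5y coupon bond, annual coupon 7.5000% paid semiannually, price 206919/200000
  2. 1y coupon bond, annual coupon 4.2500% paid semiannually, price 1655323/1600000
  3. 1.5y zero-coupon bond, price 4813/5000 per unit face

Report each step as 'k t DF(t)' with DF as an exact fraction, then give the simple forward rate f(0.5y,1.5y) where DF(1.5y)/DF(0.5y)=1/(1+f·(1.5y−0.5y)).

1 1/2 2493/2500
2 1 9923/10000
3 3/2 4813/5000
f(0.5y,1.5y) = ((2493/2500)/(4813/5000) − 1)/(1) = 173/4813 ≈ 3.5944%

step 1 [0.5y] bond c/2=3/80: DF=(206919/200000 − 3/80·(0))/(1+3/80) = 2493/2500 ≈ 0.997200
step 2 [1y] bond c/2=17/800: DF=(1655323/1600000 − 17/800·(0.997200))/(1+17/800) = 9923/10000 ≈ 0.992300
step 3 [1.5y] zero: DF = P = 4813/5000 ≈ 0.962600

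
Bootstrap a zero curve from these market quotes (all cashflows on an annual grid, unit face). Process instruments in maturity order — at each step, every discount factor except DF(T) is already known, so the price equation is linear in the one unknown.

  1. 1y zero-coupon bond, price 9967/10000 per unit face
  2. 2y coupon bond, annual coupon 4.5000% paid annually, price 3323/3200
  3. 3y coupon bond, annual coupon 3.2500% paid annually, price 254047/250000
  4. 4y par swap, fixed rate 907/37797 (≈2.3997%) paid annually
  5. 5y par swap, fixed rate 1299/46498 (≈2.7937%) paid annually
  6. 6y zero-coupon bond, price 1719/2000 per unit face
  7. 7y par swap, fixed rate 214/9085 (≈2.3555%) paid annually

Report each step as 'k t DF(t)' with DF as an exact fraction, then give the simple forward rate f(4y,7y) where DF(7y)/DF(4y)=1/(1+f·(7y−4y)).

step 1 [1y] zero: DF = P = 9967/10000 ≈ 0.996700
step 2 [2y] bond c/1=9/200: DF=(3323/3200 − 9/200·(0.996700))/(1+9/200) = 2377/2500 ≈ 0.950800
step 3 [3y] bond c/1=13/400: DF=(254047/250000 − 13/400·(0.996700+0.950800))/(1+13/400) = 9229/10000 ≈ 0.922900
step 4 [4y] swap r/1=907/37797: DF=(1 − 907/37797·(0.996700+0.950800+0.922900))/(1+907/37797) = 9093/10000 ≈ 0.909300
step 5 [5y] swap r/1=1299/46498: DF=(1 − 1299/46498·(0.996700+0.950800+0.922900+0.909300))/(1+1299/46498) = 8701/10000 ≈ 0.870100
step 6 [6y] zero: DF = P = 1719/2000 ≈ 0.859500
step 7 [7y] swap r/1=214/9085: DF=(1 − 214/9085·(0.996700+0.950800+0.922900+0.909300+0.870100+0.859500))/(1+214/9085) = 4251/5000 ≈ 0.850200

1 1 9967/10000
2 2 2377/2500
3 3 9229/10000
4 4 9093/10000
5 5 8701/10000
6 6 1719/2000
7 7 4251/5000
f(4y,7y) = ((9093/10000)/(4251/5000) − 1)/(3) = 197/8502 ≈ 2.3171%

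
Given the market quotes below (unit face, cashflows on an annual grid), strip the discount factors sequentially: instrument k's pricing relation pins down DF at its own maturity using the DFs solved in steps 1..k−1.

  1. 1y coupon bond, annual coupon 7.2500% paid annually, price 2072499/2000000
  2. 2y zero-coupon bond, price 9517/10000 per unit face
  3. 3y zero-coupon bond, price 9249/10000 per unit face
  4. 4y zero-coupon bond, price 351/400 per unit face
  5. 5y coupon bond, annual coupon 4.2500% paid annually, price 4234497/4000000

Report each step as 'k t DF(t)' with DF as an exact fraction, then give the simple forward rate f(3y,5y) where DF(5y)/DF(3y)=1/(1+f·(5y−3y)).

step 1 [1y] bond c/1=29/400: DF=(2072499/2000000 − 29/400·(0))/(1+29/400) = 4831/5000 ≈ 0.966200
step 2 [2y] zero: DF = P = 9517/10000 ≈ 0.951700
step 3 [3y] zero: DF = P = 9249/10000 ≈ 0.924900
step 4 [4y] zero: DF = P = 351/400 ≈ 0.877500
step 5 [5y] bond c/1=17/400: DF=(4234497/4000000 − 17/400·(0.966200+0.951700+0.924900+0.877500))/(1+17/400) = 4319/5000 ≈ 0.863800

1 1 4831/5000
2 2 9517/10000
3 3 9249/10000
4 4 351/400
5 5 4319/5000
f(3y,5y) = ((9249/10000)/(4319/5000) − 1)/(2) = 611/17276 ≈ 3.5367%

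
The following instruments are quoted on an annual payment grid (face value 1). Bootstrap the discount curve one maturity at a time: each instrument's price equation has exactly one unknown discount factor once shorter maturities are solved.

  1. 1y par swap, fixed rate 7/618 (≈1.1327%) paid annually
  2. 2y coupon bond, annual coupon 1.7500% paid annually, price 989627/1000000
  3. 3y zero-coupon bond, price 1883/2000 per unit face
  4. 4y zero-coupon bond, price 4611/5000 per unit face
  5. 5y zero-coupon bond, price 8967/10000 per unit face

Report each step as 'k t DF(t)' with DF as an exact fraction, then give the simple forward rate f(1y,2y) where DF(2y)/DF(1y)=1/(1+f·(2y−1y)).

1 1 618/625
2 2 2389/2500
3 3 1883/2000
4 4 4611/5000
5 5 8967/10000
f(1y,2y) = ((618/625)/(2389/2500) − 1)/(1) = 83/2389 ≈ 3.4743%

step 1 [1y] swap r/1=7/618: DF=(1 − 7/618·(0))/(1+7/618) = 618/625 ≈ 0.988800
step 2 [2y] bond c/1=7/400: DF=(989627/1000000 − 7/400·(0.988800))/(1+7/400) = 2389/2500 ≈ 0.955600
step 3 [3y] zero: DF = P = 1883/2000 ≈ 0.941500
step 4 [4y] zero: DF = P = 4611/5000 ≈ 0.922200
step 5 [5y] zero: DF = P = 8967/10000 ≈ 0.896700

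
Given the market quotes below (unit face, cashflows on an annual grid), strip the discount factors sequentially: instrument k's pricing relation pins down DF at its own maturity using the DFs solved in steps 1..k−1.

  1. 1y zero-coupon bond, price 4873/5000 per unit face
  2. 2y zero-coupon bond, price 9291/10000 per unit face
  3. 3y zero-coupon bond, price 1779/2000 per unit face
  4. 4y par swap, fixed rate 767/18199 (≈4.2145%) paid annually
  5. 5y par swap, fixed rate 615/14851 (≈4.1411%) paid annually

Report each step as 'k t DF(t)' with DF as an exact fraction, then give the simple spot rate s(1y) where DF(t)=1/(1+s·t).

step 1 [1y] zero: DF = P = 4873/5000 ≈ 0.974600
step 2 [2y] zero: DF = P = 9291/10000 ≈ 0.929100
step 3 [3y] zero: DF = P = 1779/2000 ≈ 0.889500
step 4 [4y] swap r/1=767/18199: DF=(1 − 767/18199·(0.974600+0.929100+0.889500))/(1+767/18199) = 4233/5000 ≈ 0.846600
step 5 [5y] swap r/1=615/14851: DF=(1 − 615/14851·(0.974600+0.929100+0.889500+0.846600))/(1+615/14851) = 1631/2000 ≈ 0.815500

1 1 4873/5000
2 2 9291/10000
3 3 1779/2000
4 4 4233/5000
5 5 1631/2000
s(1y) = (1/(4873/5000) − 1)/(1) = 127/4873 ≈ 2.6062%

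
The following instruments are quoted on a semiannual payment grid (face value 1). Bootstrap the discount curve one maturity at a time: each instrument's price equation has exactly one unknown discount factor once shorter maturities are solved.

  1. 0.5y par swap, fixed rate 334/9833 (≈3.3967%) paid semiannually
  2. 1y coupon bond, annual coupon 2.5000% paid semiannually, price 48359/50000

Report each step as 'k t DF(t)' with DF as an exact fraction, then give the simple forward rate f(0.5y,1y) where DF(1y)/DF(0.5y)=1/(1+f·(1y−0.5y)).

1 1/2 9833/10000
2 1 9431/10000
f(0.5y,1y) = ((9833/10000)/(9431/10000) − 1)/(1/2) = 804/9431 ≈ 8.5251%

step 1 [0.5y] swap r/2=167/9833: DF=(1 − 167/9833·(0))/(1+167/9833) = 9833/10000 ≈ 0.983300
step 2 [1y] bond c/2=1/80: DF=(48359/50000 − 1/80·(0.983300))/(1+1/80) = 9431/10000 ≈ 0.943100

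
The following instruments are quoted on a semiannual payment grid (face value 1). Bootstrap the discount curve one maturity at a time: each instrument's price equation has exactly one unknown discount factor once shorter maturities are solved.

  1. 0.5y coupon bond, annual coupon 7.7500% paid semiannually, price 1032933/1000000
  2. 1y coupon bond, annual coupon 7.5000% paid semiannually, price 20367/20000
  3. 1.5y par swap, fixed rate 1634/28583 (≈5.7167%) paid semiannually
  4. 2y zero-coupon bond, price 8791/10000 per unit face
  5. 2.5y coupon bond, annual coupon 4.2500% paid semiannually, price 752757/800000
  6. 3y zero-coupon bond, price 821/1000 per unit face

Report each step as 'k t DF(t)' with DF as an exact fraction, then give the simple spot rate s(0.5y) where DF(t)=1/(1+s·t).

step 1 [0.5y] bond c/2=31/800: DF=(1032933/1000000 − 31/800·(0))/(1+31/800) = 1243/1250 ≈ 0.994400
step 2 [1y] bond c/2=3/80: DF=(20367/20000 − 3/80·(0.994400))/(1+3/80) = 591/625 ≈ 0.945600
step 3 [1.5y] swap r/2=817/28583: DF=(1 − 817/28583·(0.994400+0.945600))/(1+817/28583) = 9183/10000 ≈ 0.918300
step 4 [2y] zero: DF = P = 8791/10000 ≈ 0.879100
step 5 [2.5y] bond c/2=17/800: DF=(752757/800000 − 17/800·(0.994400+0.945600+0.918300+0.879100))/(1+17/800) = 2109/2500 ≈ 0.843600
step 6 [3y] zero: DF = P = 821/1000 ≈ 0.821000

1 1/2 1243/1250
2 1 591/625
3 3/2 9183/10000
4 2 8791/10000
5 5/2 2109/2500
6 3 821/1000
s(0.5y) = (1/(1243/1250) − 1)/(1/2) = 14/1243 ≈ 1.1263%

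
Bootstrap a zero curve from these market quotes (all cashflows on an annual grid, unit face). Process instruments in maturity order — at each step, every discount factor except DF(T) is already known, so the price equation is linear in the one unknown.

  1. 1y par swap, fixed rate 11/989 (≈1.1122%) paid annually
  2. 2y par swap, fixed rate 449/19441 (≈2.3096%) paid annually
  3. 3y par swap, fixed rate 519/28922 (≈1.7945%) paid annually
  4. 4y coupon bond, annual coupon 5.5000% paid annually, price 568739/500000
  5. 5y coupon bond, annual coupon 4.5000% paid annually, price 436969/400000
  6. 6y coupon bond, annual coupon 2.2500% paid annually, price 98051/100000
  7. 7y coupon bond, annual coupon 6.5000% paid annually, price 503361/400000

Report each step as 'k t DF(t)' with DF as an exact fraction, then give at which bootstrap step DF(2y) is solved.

1 1 989/1000
2 2 9551/10000
3 3 9481/10000
4 4 4637/5000
5 5 8809/10000
6 6 1711/2000
7 7 337/400
DF(2y) is solved at step 2

step 1 [1y] swap r/1=11/989: DF=(1 − 11/989·(0))/(1+11/989) = 989/1000 ≈ 0.989000
step 2 [2y] swap r/1=449/19441: DF=(1 − 449/19441·(0.989000))/(1+449/19441) = 9551/10000 ≈ 0.955100
step 3 [3y] swap r/1=519/28922: DF=(1 − 519/28922·(0.989000+0.955100))/(1+519/28922) = 9481/10000 ≈ 0.948100
step 4 [4y] bond c/1=11/200: DF=(568739/500000 − 11/200·(0.989000+0.955100+0.948100))/(1+11/200) = 4637/5000 ≈ 0.927400
step 5 [5y] bond c/1=9/200: DF=(436969/400000 − 9/200·(0.989000+0.955100+0.948100+0.927400))/(1+9/200) = 8809/10000 ≈ 0.880900
step 6 [6y] bond c/1=9/400: DF=(98051/100000 − 9/400·(0.989000+0.955100+0.948100+0.927400+0.880900))/(1+9/400) = 1711/2000 ≈ 0.855500
step 7 [7y] bond c/1=13/200: DF=(503361/400000 − 13/200·(0.989000+0.955100+0.948100+0.927400+0.880900+0.855500))/(1+13/200) = 337/400 ≈ 0.842500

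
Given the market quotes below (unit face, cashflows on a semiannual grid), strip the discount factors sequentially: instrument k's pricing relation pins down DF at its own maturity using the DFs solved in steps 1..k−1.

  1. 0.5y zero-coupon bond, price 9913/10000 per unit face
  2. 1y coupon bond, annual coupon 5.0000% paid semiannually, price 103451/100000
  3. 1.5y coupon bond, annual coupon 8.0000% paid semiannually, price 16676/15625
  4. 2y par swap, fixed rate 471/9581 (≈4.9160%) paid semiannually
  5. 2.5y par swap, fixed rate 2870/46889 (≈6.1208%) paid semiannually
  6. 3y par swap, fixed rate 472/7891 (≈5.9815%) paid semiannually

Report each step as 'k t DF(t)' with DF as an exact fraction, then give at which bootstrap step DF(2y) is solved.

step 1 [0.5y] zero: DF = P = 9913/10000 ≈ 0.991300
step 2 [1y] bond c/2=1/40: DF=(103451/100000 − 1/40·(0.991300))/(1+1/40) = 9851/10000 ≈ 0.985100
step 3 [1.5y] bond c/2=1/25: DF=(16676/15625 − 1/25·(0.991300+0.985100))/(1+1/25) = 4751/5000 ≈ 0.950200
step 4 [2y] swap r/2=471/19162: DF=(1 − 471/19162·(0.991300+0.985100+0.950200))/(1+471/19162) = 4529/5000 ≈ 0.905800
step 5 [2.5y] swap r/2=1435/46889: DF=(1 − 1435/46889·(0.991300+0.985100+0.950200+0.905800))/(1+1435/46889) = 1713/2000 ≈ 0.856500
step 6 [3y] swap r/2=236/7891: DF=(1 − 236/7891·(0.991300+0.985100+0.950200+0.905800+0.856500))/(1+236/7891) = 2087/2500 ≈ 0.834800

1 1/2 9913/10000
2 1 9851/10000
3 3/2 4751/5000
4 2 4529/5000
5 5/2 1713/2000
6 3 2087/2500
DF(2y) is solved at step 4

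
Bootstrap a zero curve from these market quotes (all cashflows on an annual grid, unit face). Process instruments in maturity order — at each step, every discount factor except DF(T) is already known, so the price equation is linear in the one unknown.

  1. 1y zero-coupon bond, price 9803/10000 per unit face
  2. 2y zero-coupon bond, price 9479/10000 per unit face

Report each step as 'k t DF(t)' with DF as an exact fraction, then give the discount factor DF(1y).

step 1 [1y] zero: DF = P = 9803/10000 ≈ 0.980300
step 2 [2y] zero: DF = P = 9479/10000 ≈ 0.947900

1 1 9803/10000
2 2 9479/10000
DF(1y) = 9803/10000 ≈ 0.980300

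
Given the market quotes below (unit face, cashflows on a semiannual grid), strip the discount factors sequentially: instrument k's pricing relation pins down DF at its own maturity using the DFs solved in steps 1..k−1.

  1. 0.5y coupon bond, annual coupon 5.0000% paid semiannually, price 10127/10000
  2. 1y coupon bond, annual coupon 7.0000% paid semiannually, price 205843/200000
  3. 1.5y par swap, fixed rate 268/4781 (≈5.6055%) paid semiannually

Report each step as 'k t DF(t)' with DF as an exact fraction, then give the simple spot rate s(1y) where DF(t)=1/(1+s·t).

step 1 [0.5y] bond c/2=1/40: DF=(10127/10000 − 1/40·(0))/(1+1/40) = 247/250 ≈ 0.988000
step 2 [1y] bond c/2=7/200: DF=(205843/200000 − 7/200·(0.988000))/(1+7/200) = 961/1000 ≈ 0.961000
step 3 [1.5y] swap r/2=134/4781: DF=(1 − 134/4781·(0.988000+0.961000))/(1+134/4781) = 2299/2500 ≈ 0.919600

1 1/2 247/250
2 1 961/1000
3 3/2 2299/2500
s(1y) = (1/(961/1000) − 1)/(1) = 39/961 ≈ 4.0583%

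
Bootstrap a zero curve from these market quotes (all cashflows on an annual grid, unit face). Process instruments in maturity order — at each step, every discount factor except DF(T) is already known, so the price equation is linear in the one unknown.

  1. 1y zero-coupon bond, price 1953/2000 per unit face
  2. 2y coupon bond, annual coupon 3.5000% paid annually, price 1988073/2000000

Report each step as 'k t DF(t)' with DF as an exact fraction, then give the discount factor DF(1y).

1 1 1953/2000
2 2 4637/5000
DF(1y) = 1953/2000 ≈ 0.976500

step 1 [1y] zero: DF = P = 1953/2000 ≈ 0.976500
step 2 [2y] bond c/1=7/200: DF=(1988073/2000000 − 7/200·(0.976500))/(1+7/200) = 4637/5000 ≈ 0.927400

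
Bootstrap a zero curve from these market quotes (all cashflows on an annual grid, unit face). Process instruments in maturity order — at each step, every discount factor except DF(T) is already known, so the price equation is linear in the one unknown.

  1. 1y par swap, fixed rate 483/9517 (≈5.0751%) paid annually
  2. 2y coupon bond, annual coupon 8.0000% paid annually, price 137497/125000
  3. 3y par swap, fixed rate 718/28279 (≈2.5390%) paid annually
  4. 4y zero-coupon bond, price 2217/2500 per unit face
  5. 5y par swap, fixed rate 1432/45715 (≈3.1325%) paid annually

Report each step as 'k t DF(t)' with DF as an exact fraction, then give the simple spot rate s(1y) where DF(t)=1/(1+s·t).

step 1 [1y] swap r/1=483/9517: DF=(1 − 483/9517·(0))/(1+483/9517) = 9517/10000 ≈ 0.951700
step 2 [2y] bond c/1=2/25: DF=(137497/125000 − 2/25·(0.951700))/(1+2/25) = 237/250 ≈ 0.948000
step 3 [3y] swap r/1=718/28279: DF=(1 − 718/28279·(0.951700+0.948000))/(1+718/28279) = 4641/5000 ≈ 0.928200
step 4 [4y] zero: DF = P = 2217/2500 ≈ 0.886800
step 5 [5y] swap r/1=1432/45715: DF=(1 − 1432/45715·(0.951700+0.948000+0.928200+0.886800))/(1+1432/45715) = 1071/1250 ≈ 0.856800

1 1 9517/10000
2 2 237/250
3 3 4641/5000
4 4 2217/2500
5 5 1071/1250
s(1y) = (1/(9517/10000) − 1)/(1) = 483/9517 ≈ 5.0751%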